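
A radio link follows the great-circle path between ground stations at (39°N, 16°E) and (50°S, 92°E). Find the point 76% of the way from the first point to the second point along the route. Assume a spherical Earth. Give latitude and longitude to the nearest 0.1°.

The haversine formula gives a central angle δ ≈ 1.940 rad (111.2°) between the endpoints.
Interpolate at f = 0.76 with slerp weights a = sin((1−f)δ)/sin δ ≈ 0.482, b = sin(fδ)/sin δ ≈ 1.067.
p = a·p₁ + b·p₂ ≈ (0.336, 0.789, -0.515); φ = arcsin(p_z) ≈ -30.98°, λ = atan2(p_y, p_x) ≈ 66.94°.

≈ (31.0°S, 66.9°E)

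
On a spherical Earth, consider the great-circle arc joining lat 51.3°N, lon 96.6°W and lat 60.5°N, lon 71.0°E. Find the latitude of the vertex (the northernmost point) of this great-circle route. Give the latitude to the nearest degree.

The great circle lies in the plane with unit normal n̂ = (p₁ × p₂)/|p₁ × p₂|.
Here n̂_z ≈ +0.071; the vertex latitude is φ_max = arccos|n̂_z| ≈ 85.9°.
Check via Clairaut: cos φ_max = |cos φ₁| · sin C = cos(51.3°)·sin(6.6°) ≈ 0.071, again giving ≈ 85.9°.

≈ 86°N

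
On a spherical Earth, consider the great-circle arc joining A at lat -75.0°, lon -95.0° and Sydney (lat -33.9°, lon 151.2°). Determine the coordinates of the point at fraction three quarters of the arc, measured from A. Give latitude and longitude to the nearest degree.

From cos δ = sin φ₁ sin φ₂ + cos φ₁ cos φ₂ cos Δλ, the central angle is δ ≈ 1.102 rad (63.1°).
Interpolate at f = 3/4 with slerp weights a = sin((1−f)δ)/sin δ ≈ 0.305, b = sin(fδ)/sin δ ≈ 0.824.
p = a·p₁ + b·p₂ ≈ (-0.607, 0.251, -0.754); φ = arcsin(p_z) ≈ -48.97°, λ = atan2(p_y, p_x) ≈ 157.51°.

≈ lat -49°, lon 158°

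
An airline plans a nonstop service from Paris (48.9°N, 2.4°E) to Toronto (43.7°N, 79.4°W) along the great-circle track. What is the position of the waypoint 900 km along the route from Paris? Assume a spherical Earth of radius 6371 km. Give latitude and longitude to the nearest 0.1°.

Write both endpoints as unit vectors p₁, p₂ with components (cos φ cos λ, cos φ sin λ, sin φ).
The central angle between the endpoints is δ = arccos(p₁·p₂) ≈ 0.942 rad (54.0°). The total great-circle distance is δ·R ≈ 0.942 × 6371 ≈ 6000 km, so the target fraction is f = 900/6000 ≈ 0.150.
Interpolate at f ≈ 0.150 with slerp weights a = sin((1−f)δ)/sin δ ≈ 0.888, b = sin(fδ)/sin δ ≈ 0.174.
p = a·p₁ + b·p₂ ≈ (0.606, -0.099, 0.789); φ = arcsin(p_z) ≈ 52.11°, λ = atan2(p_y, p_x) ≈ -9.30°.

≈ 52.1°N, 9.3°W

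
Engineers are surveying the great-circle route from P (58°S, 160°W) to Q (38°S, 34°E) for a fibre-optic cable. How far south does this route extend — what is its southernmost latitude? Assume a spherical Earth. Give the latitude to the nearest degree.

≈ 84°S

The great circle lies in the plane with unit normal n̂ = (p₁ × p₂)/|p₁ × p₂|.
Here n̂_z ≈ -0.102; the vertex latitude is φ_max = arccos|n̂_z| ≈ 84.2°.
Check via Clairaut: cos φ_max = |cos φ₁| · sin C = cos(58.0°)·sin(168.9°) ≈ 0.102, again giving ≈ 84.2°.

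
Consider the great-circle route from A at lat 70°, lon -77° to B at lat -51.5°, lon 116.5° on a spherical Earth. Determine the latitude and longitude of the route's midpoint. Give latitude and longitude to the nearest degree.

From cos δ = sin φ₁ sin φ₂ + cos φ₁ cos φ₂ cos Δλ, the central angle is δ ≈ 2.801 rad (160.5°).
Interpolate at f = 1/2 with slerp weights a = sin((1−f)δ)/sin δ ≈ 2.947, b = sin(fδ)/sin δ ≈ 2.947.
p = a·p₁ + b·p₂ ≈ (-0.592, 0.660, 0.463); φ = arcsin(p_z) ≈ 27.58°, λ = atan2(p_y, p_x) ≈ 131.90°.

≈ lat 28°, lon 132°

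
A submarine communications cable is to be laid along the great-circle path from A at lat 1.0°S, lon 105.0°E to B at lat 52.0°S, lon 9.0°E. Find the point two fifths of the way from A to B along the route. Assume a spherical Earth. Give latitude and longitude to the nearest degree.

≈ lat 29°S, lon 80°E

Convert each endpoint to a unit vector on the sphere (x = cos φ cos λ, y = cos φ sin λ, z = sin φ).
The central angle between the endpoints is δ = arccos(p₁·p₂) ≈ 1.621 rad (92.9°).
Interpolate at f = 2/5 with slerp weights a = sin((1−f)δ)/sin δ ≈ 0.828, b = sin(fδ)/sin δ ≈ 0.605.
p = a·p₁ + b·p₂ ≈ (0.154, 0.857, -0.491); φ = arcsin(p_z) ≈ -29.41°, λ = atan2(p_y, p_x) ≈ 79.84°.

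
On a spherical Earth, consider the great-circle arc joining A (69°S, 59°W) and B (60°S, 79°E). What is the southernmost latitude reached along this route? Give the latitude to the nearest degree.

≈ 81°S

The great circle lies in the plane with unit normal n̂ = (p₁ × p₂)/|p₁ × p₂|.
Here n̂_z ≈ +0.163; the vertex latitude is φ_max = arccos|n̂_z| ≈ 80.6°.
Check via Clairaut: cos φ_max = |cos φ₁| · sin C = cos(69.0°)·sin(153.0°) ≈ 0.163, again giving ≈ 80.6°.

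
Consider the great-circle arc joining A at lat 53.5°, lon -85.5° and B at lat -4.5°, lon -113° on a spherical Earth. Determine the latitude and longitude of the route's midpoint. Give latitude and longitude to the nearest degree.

Convert each endpoint to a unit vector on the sphere (x = cos φ cos λ, y = cos φ sin λ, z = sin φ).
The central angle between the endpoints is δ = arccos(p₁·p₂) ≈ 1.090 rad (62.4°).
Interpolate at f = 1/2 with slerp weights a = sin((1−f)δ)/sin δ ≈ 0.585, b = sin(fδ)/sin δ ≈ 0.585.
p = a·p₁ + b·p₂ ≈ (-0.200, -0.883, 0.424); φ = arcsin(p_z) ≈ 25.09°, λ = atan2(p_y, p_x) ≈ -102.79°.

≈ lat 25°, lon -103°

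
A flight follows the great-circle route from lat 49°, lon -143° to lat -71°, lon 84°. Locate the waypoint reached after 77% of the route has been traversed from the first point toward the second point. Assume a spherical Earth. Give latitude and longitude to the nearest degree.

From cos δ = sin φ₁ sin φ₂ + cos φ₁ cos φ₂ cos Δλ, the central angle is δ ≈ 2.605 rad (149.2°).
Interpolate at f = 0.77 with slerp weights a = sin((1−f)δ)/sin δ ≈ 1.102, b = sin(fδ)/sin δ ≈ 1.773.
p = a·p₁ + b·p₂ ≈ (-0.517, 0.139, -0.845); φ = arcsin(p_z) ≈ -57.62°, λ = atan2(p_y, p_x) ≈ 164.97°.

≈ lat -58°, lon 165°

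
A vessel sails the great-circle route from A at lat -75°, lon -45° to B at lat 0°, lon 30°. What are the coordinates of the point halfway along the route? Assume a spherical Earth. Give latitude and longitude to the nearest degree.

Write both endpoints as unit vectors p₁, p₂ with components (cos φ cos λ, cos φ sin λ, sin φ).
The central angle between the endpoints is δ = arccos(p₁·p₂) ≈ 1.504 rad (86.2°).
Interpolate at f = 1/2 with slerp weights a = sin((1−f)δ)/sin δ ≈ 0.685, b = sin(fδ)/sin δ ≈ 0.685.
p = a·p₁ + b·p₂ ≈ (0.718, 0.217, -0.661); φ = arcsin(p_z) ≈ -41.39°, λ = atan2(p_y, p_x) ≈ 16.81°.

≈ lat -41°, lon 17°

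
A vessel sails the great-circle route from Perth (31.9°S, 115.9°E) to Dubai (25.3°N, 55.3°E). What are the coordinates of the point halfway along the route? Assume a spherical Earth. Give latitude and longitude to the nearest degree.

≈ 4°S, 85°E

Write both endpoints as unit vectors p₁, p₂ with components (cos φ cos λ, cos φ sin λ, sin φ).
The central angle between the endpoints is δ = arccos(p₁·p₂) ≈ 1.419 rad (81.3°).
Interpolate at f = 1/2 with slerp weights a = sin((1−f)δ)/sin δ ≈ 0.659, b = sin(fδ)/sin δ ≈ 0.659.
p = a·p₁ + b·p₂ ≈ (0.095, 0.993, -0.067); φ = arcsin(p_z) ≈ -3.82°, λ = atan2(p_y, p_x) ≈ 84.55°.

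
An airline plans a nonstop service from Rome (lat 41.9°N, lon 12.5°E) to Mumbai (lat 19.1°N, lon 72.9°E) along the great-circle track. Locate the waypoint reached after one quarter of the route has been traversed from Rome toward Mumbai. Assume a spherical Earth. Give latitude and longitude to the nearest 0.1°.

≈ lat 39.3°N, lon 30.5°E

Convert each endpoint to a unit vector on the sphere (x = cos φ cos λ, y = cos φ sin λ, z = sin φ).
The central angle between the endpoints is δ = arccos(p₁·p₂) ≈ 0.969 rad (55.5°).
Interpolate at f = 1/4 with slerp weights a = sin((1−f)δ)/sin δ ≈ 0.806, b = sin(fδ)/sin δ ≈ 0.291.
p = a·p₁ + b·p₂ ≈ (0.667, 0.393, 0.634); φ = arcsin(p_z) ≈ 39.31°, λ = atan2(p_y, p_x) ≈ 30.50°.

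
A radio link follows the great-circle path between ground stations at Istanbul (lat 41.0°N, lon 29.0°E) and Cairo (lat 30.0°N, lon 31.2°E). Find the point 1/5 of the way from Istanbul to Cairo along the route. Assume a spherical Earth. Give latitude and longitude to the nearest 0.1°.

≈ lat 38.8°N, lon 29.5°E

Convert each endpoint to a unit vector on the sphere (x = cos φ cos λ, y = cos φ sin λ, z = sin φ).
The central angle between the endpoints is δ = arccos(p₁·p₂) ≈ 0.194 rad (11.1°).
Interpolate at f = 1/5 with slerp weights a = sin((1−f)δ)/sin δ ≈ 0.802, b = sin(fδ)/sin δ ≈ 0.201.
p = a·p₁ + b·p₂ ≈ (0.678, 0.384, 0.627); φ = arcsin(p_z) ≈ 38.80°, λ = atan2(p_y, p_x) ≈ 29.49°.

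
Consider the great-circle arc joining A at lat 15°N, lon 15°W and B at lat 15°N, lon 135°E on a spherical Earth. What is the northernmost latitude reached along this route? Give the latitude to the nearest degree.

≈ 46°N

The great circle lies in the plane with unit normal n̂ = (p₁ × p₂)/|p₁ × p₂|.
Here n̂_z ≈ +0.695; the vertex latitude is φ_max = arccos|n̂_z| ≈ 46.0°.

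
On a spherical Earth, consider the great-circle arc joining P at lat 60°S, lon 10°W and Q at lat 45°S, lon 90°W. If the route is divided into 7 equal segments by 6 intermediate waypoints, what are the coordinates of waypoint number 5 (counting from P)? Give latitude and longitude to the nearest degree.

≈ lat 54°S, lon 74°W

Convert each endpoint to a unit vector on the sphere (x = cos φ cos λ, y = cos φ sin λ, z = sin φ).
The central angle between the endpoints is δ = arccos(p₁·p₂) ≈ 0.832 rad (47.6°).
Interpolate at f = 5/7 with slerp weights a = sin((1−f)δ)/sin δ ≈ 0.318, b = sin(fδ)/sin δ ≈ 0.757.
p = a·p₁ + b·p₂ ≈ (0.157, -0.563, -0.811); φ = arcsin(p_z) ≈ -54.23°, λ = atan2(p_y, p_x) ≈ -74.44°.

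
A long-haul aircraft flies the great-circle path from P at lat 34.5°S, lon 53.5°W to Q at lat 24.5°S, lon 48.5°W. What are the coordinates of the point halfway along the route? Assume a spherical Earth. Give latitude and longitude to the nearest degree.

Convert each endpoint to a unit vector on the sphere (x = cos φ cos λ, y = cos φ sin λ, z = sin φ).
The central angle between the endpoints is δ = arccos(p₁·p₂) ≈ 0.190 rad (10.9°).
Interpolate at f = 1/2 with slerp weights a = sin((1−f)δ)/sin δ ≈ 0.502, b = sin(fδ)/sin δ ≈ 0.502.
p = a·p₁ + b·p₂ ≈ (0.549, -0.675, -0.493); φ = arcsin(p_z) ≈ -29.52°, λ = atan2(p_y, p_x) ≈ -50.88°.

≈ lat 30°S, lon 51°W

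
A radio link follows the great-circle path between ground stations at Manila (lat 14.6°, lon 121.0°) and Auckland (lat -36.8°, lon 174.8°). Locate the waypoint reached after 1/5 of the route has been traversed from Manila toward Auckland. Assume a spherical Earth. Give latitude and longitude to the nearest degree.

≈ lat 4°, lon 131°

Write both endpoints as unit vectors p₁, p₂ with components (cos φ cos λ, cos φ sin λ, sin φ).
The central angle between the endpoints is δ = arccos(p₁·p₂) ≈ 1.259 rad (72.1°).
Interpolate at f = 1/5 with slerp weights a = sin((1−f)δ)/sin δ ≈ 0.888, b = sin(fδ)/sin δ ≈ 0.262.
p = a·p₁ + b·p₂ ≈ (-0.651, 0.756, 0.067); φ = arcsin(p_z) ≈ 3.85°, λ = atan2(p_y, p_x) ≈ 130.76°.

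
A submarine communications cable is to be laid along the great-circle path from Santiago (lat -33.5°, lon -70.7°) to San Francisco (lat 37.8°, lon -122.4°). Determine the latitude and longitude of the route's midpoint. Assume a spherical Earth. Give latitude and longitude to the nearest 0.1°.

≈ lat 2.4°, lon -95.8°

Write both endpoints as unit vectors p₁, p₂ with components (cos φ cos λ, cos φ sin λ, sin φ).
The central angle between the endpoints is δ = arccos(p₁·p₂) ≈ 1.501 rad (86.0°).
Interpolate at f = 1/2 with slerp weights a = sin((1−f)δ)/sin δ ≈ 0.684, b = sin(fδ)/sin δ ≈ 0.684.
p = a·p₁ + b·p₂ ≈ (-0.101, -0.994, 0.042); φ = arcsin(p_z) ≈ 2.39°, λ = atan2(p_y, p_x) ≈ -95.80°.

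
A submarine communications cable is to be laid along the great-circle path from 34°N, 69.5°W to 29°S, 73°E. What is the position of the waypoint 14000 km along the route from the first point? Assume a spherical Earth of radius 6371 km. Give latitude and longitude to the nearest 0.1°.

≈ 20.2°S, 50.9°E

Convert each endpoint to a unit vector on the sphere (x = cos φ cos λ, y = cos φ sin λ, z = sin φ).
The central angle between the endpoints is δ = arccos(p₁·p₂) ≈ 2.580 rad (147.8°). The total great-circle distance is δ·R ≈ 2.580 × 6371 ≈ 16437 km, so the target fraction is f = 14000/16437 ≈ 0.852.
Interpolate at f ≈ 0.852 with slerp weights a = sin((1−f)δ)/sin δ ≈ 0.701, b = sin(fδ)/sin δ ≈ 1.521.
p = a·p₁ + b·p₂ ≈ (0.592, 0.728, -0.345); φ = arcsin(p_z) ≈ -20.21°, λ = atan2(p_y, p_x) ≈ 50.86°.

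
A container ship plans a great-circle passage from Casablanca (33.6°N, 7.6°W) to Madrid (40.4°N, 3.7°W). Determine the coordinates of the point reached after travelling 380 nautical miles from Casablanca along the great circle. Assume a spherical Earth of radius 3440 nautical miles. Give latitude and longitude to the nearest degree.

Write both endpoints as unit vectors p₁, p₂ with components (cos φ cos λ, cos φ sin λ, sin φ).
The central angle between the endpoints is δ = arccos(p₁·p₂) ≈ 0.131 rad (7.5°). The total great-circle distance is δ·R ≈ 0.131 × 3440 ≈ 449 nmi, so the target fraction is f = 380/449 ≈ 0.846.
Interpolate at f ≈ 0.846 with slerp weights a = sin((1−f)δ)/sin δ ≈ 0.154, b = sin(fδ)/sin δ ≈ 0.847.
p = a·p₁ + b·p₂ ≈ (0.771, -0.059, 0.634); φ = arcsin(p_z) ≈ 39.36°, λ = atan2(p_y, p_x) ≈ -4.35°.

≈ 39°N, 4°W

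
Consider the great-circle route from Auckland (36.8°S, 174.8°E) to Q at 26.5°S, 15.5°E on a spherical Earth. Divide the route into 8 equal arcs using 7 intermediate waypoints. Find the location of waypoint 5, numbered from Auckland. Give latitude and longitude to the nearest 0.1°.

From cos δ = sin φ₁ sin φ₂ + cos φ₁ cos φ₂ cos Δλ, the central angle is δ ≈ 1.986 rad (113.8°).
Interpolate at f = 5/8 with slerp weights a = sin((1−f)δ)/sin δ ≈ 0.741, b = sin(fδ)/sin δ ≈ 1.034.
p = a·p₁ + b·p₂ ≈ (0.301, 0.301, -0.905); φ = arcsin(p_z) ≈ -64.81°, λ = atan2(p_y, p_x) ≈ 45.00°.

≈ 64.8°S, 45.0°E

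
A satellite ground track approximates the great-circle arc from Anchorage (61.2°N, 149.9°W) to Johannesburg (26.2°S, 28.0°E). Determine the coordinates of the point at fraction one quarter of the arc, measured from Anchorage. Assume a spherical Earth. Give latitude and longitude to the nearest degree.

The haversine formula gives a central angle δ ≈ 2.530 rad (145.0°) between the endpoints.
Interpolate at f = 1/4 with slerp weights a = sin((1−f)δ)/sin δ ≈ 1.650, b = sin(fδ)/sin δ ≈ 1.030.
p = a·p₁ + b·p₂ ≈ (0.128, 0.035, 0.991); φ = arcsin(p_z) ≈ 82.35°, λ = atan2(p_y, p_x) ≈ 15.36°.

≈ 82°N, 15°E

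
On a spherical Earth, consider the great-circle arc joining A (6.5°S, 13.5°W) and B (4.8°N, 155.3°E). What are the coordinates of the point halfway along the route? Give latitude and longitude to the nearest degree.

≈ (9°S, 72°E)

Write both endpoints as unit vectors p₁, p₂ with components (cos φ cos λ, cos φ sin λ, sin φ).
The central angle between the endpoints is δ = arccos(p₁·p₂) ≈ 2.945 rad (168.7°).
Interpolate at f = 1/2 with slerp weights a = sin((1−f)δ)/sin δ ≈ 5.090, b = sin(fδ)/sin δ ≈ 5.090.
p = a·p₁ + b·p₂ ≈ (0.309, 0.939, -0.150); φ = arcsin(p_z) ≈ -8.64°, λ = atan2(p_y, p_x) ≈ 71.76°.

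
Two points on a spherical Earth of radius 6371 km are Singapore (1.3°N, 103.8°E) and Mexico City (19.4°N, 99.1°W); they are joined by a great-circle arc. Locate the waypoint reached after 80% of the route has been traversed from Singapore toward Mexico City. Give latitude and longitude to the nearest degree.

≈ 36°N, 127°W

Write both endpoints as unit vectors p₁, p₂ with components (cos φ cos λ, cos φ sin λ, sin φ).
The central angle between the endpoints is δ = arccos(p₁·p₂) ≈ 2.608 rad (149.4°).
Interpolate at f = 0.80 with slerp weights a = sin((1−f)δ)/sin δ ≈ 0.980, b = sin(fδ)/sin δ ≈ 1.711.
p = a·p₁ + b·p₂ ≈ (-0.489, -0.642, 0.591); φ = arcsin(p_z) ≈ 36.20°, λ = atan2(p_y, p_x) ≈ -127.30°.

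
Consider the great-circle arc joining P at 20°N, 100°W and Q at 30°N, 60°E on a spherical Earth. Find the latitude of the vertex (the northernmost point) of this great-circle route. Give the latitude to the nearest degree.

The great circle lies in the plane with unit normal n̂ = (p₁ × p₂)/|p₁ × p₂|.
Here n̂_z ≈ +0.346; the vertex latitude is φ_max = arccos|n̂_z| ≈ 69.8°.
Check via Clairaut: cos φ_max = |cos φ₁| · sin C = cos(20.0°)·sin(21.6°) ≈ 0.346, again giving ≈ 69.8°.

≈ 70°N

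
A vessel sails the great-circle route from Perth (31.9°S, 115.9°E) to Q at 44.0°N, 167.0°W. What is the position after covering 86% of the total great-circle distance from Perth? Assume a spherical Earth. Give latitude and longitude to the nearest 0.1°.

Convert each endpoint to a unit vector on the sphere (x = cos φ cos λ, y = cos φ sin λ, z = sin φ).
The central angle between the endpoints is δ = arccos(p₁·p₂) ≈ 1.804 rad (103.3°).
Interpolate at f = 0.86 with slerp weights a = sin((1−f)δ)/sin δ ≈ 0.257, b = sin(fδ)/sin δ ≈ 1.028.
p = a·p₁ + b·p₂ ≈ (-0.815, 0.030, 0.578); φ = arcsin(p_z) ≈ 35.32°, λ = atan2(p_y, p_x) ≈ 177.91°.

≈ 35.3°N, 177.9°E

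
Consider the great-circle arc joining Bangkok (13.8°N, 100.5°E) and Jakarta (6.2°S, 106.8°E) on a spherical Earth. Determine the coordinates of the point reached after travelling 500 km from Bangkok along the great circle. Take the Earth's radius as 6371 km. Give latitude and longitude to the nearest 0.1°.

Convert each endpoint to a unit vector on the sphere (x = cos φ cos λ, y = cos φ sin λ, z = sin φ).
The central angle between the endpoints is δ = arccos(p₁·p₂) ≈ 0.366 rad (21.0°). The total great-circle distance is δ·R ≈ 0.366 × 6371 ≈ 2330 km, so the target fraction is f = 500/2330 ≈ 0.215.
Interpolate at f ≈ 0.215 with slerp weights a = sin((1−f)δ)/sin δ ≈ 0.792, b = sin(fδ)/sin δ ≈ 0.219.
p = a·p₁ + b·p₂ ≈ (-0.203, 0.965, 0.165); φ = arcsin(p_z) ≈ 9.51°, λ = atan2(p_y, p_x) ≈ 101.89°.

≈ 9.5°N, 101.9°E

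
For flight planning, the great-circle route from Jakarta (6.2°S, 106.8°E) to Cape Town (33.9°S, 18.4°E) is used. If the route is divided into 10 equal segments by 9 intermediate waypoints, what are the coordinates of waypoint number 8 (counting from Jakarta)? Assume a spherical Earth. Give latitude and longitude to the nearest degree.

Write both endpoints as unit vectors p₁, p₂ with components (cos φ cos λ, cos φ sin λ, sin φ).
The central angle between the endpoints is δ = arccos(p₁·p₂) ≈ 1.487 rad (85.2°).
Interpolate at f = 8/10 with slerp weights a = sin((1−f)δ)/sin δ ≈ 0.294, b = sin(fδ)/sin δ ≈ 0.932.
p = a·p₁ + b·p₂ ≈ (0.649, 0.524, -0.551); φ = arcsin(p_z) ≈ -33.46°, λ = atan2(p_y, p_x) ≈ 38.91°.

≈ 33°S, 39°E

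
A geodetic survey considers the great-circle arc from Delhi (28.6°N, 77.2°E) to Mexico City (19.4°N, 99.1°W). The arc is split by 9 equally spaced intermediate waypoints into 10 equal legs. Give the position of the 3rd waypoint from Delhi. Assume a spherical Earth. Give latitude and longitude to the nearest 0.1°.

≈ (67.9°N, 69.3°E)

Write both endpoints as unit vectors p₁, p₂ with components (cos φ cos λ, cos φ sin λ, sin φ).
The central angle between the endpoints is δ = arccos(p₁·p₂) ≈ 2.302 rad (131.9°).
Interpolate at f = 3/10 with slerp weights a = sin((1−f)δ)/sin δ ≈ 1.342, b = sin(fδ)/sin δ ≈ 0.855.
p = a·p₁ + b·p₂ ≈ (0.133, 0.352, 0.926); φ = arcsin(p_z) ≈ 67.87°, λ = atan2(p_y, p_x) ≈ 69.26°.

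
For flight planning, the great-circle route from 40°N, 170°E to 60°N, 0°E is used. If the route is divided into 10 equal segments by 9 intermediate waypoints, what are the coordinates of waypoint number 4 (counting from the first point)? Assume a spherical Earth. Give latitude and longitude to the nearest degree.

≈ 72°N, 162°E

Write both endpoints as unit vectors p₁, p₂ with components (cos φ cos λ, cos φ sin λ, sin φ).
The central angle between the endpoints is δ = arccos(p₁·p₂) ≈ 1.390 rad (79.7°).
Interpolate at f = 4/10 with slerp weights a = sin((1−f)δ)/sin δ ≈ 0.753, b = sin(fδ)/sin δ ≈ 0.537.
p = a·p₁ + b·p₂ ≈ (-0.300, 0.100, 0.949); φ = arcsin(p_z) ≈ 71.58°, λ = atan2(p_y, p_x) ≈ 161.52°.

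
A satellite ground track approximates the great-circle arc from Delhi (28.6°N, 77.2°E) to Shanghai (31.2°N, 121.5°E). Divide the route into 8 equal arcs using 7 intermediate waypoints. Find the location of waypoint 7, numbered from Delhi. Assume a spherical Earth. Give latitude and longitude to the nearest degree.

The haversine formula gives a central angle δ ≈ 0.667 rad (38.2°) between the endpoints.
Interpolate at f = 7/8 with slerp weights a = sin((1−f)δ)/sin δ ≈ 0.135, b = sin(fδ)/sin δ ≈ 0.891.
p = a·p₁ + b·p₂ ≈ (-0.372, 0.765, 0.526); φ = arcsin(p_z) ≈ 31.73°, λ = atan2(p_y, p_x) ≈ 115.93°.

≈ 32°N, 116°E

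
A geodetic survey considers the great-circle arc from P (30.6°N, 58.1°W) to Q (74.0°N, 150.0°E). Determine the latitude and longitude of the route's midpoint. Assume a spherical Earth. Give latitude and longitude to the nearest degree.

≈ (67°N, 70°W)

Convert each endpoint to a unit vector on the sphere (x = cos φ cos λ, y = cos φ sin λ, z = sin φ).
The central angle between the endpoints is δ = arccos(p₁·p₂) ≈ 1.287 rad (73.7°).
Interpolate at f = 1/2 with slerp weights a = sin((1−f)δ)/sin δ ≈ 0.625, b = sin(fδ)/sin δ ≈ 0.625.
p = a·p₁ + b·p₂ ≈ (0.135, -0.371, 0.919); φ = arcsin(p_z) ≈ 66.77°, λ = atan2(p_y, p_x) ≈ -69.97°.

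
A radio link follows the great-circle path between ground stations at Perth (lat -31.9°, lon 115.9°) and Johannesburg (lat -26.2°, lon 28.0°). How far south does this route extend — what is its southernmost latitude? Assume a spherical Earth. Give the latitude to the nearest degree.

The great circle lies in the plane with unit normal n̂ = (p₁ × p₂)/|p₁ × p₂|.
Here n̂_z ≈ -0.789; the vertex latitude is φ_max = arccos|n̂_z| ≈ 37.9°.

≈ -38°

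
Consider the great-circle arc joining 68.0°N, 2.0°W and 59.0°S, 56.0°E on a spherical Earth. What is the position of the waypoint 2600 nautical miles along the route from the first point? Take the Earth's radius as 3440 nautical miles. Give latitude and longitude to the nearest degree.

Write both endpoints as unit vectors p₁, p₂ with components (cos φ cos λ, cos φ sin λ, sin φ).
The central angle between the endpoints is δ = arccos(p₁·p₂) ≈ 2.336 rad (133.8°). The total great-circle distance is δ·R ≈ 2.336 × 3440 ≈ 8035 nmi, so the target fraction is f = 2600/8035 ≈ 0.324.
Interpolate at f ≈ 0.324 with slerp weights a = sin((1−f)δ)/sin δ ≈ 1.386, b = sin(fδ)/sin δ ≈ 0.951.
p = a·p₁ + b·p₂ ≈ (0.793, 0.388, 0.470); φ = arcsin(p_z) ≈ 28.05°, λ = atan2(p_y, p_x) ≈ 26.07°.

≈ 28°N, 26°E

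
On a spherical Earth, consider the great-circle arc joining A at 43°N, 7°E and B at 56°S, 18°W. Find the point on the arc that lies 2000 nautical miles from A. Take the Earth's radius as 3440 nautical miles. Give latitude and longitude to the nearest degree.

≈ 10°N, 1°W

Convert each endpoint to a unit vector on the sphere (x = cos φ cos λ, y = cos φ sin λ, z = sin φ).
The central angle between the endpoints is δ = arccos(p₁·p₂) ≈ 1.767 rad (101.2°). The total great-circle distance is δ·R ≈ 1.767 × 3440 ≈ 6078 nmi, so the target fraction is f = 2000/6078 ≈ 0.329.
Interpolate at f ≈ 0.329 with slerp weights a = sin((1−f)δ)/sin δ ≈ 0.945, b = sin(fδ)/sin δ ≈ 0.560.
p = a·p₁ + b·p₂ ≈ (0.984, -0.013, 0.180); φ = arcsin(p_z) ≈ 10.38°, λ = atan2(p_y, p_x) ≈ -0.73°.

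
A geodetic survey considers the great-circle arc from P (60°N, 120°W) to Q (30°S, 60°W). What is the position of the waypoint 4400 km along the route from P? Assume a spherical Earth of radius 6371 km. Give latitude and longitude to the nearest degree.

Convert each endpoint to a unit vector on the sphere (x = cos φ cos λ, y = cos φ sin λ, z = sin φ).
The central angle between the endpoints is δ = arccos(p₁·p₂) ≈ 1.789 rad (102.5°). The total great-circle distance is δ·R ≈ 1.789 × 6371 ≈ 11398 km, so the target fraction is f = 4400/11398 ≈ 0.386.
Interpolate at f ≈ 0.386 with slerp weights a = sin((1−f)δ)/sin δ ≈ 0.912, b = sin(fδ)/sin δ ≈ 0.652.
p = a·p₁ + b·p₂ ≈ (0.055, -0.884, 0.464); φ = arcsin(p_z) ≈ 27.62°, λ = atan2(p_y, p_x) ≈ -86.47°.

≈ (28°N, 86°W)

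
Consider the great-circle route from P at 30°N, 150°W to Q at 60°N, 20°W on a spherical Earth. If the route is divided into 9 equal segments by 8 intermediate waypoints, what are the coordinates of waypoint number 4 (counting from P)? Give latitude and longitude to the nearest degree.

Convert each endpoint to a unit vector on the sphere (x = cos φ cos λ, y = cos φ sin λ, z = sin φ).
The central angle between the endpoints is δ = arccos(p₁·p₂) ≈ 1.415 rad (81.1°).
Interpolate at f = 4/9 with slerp weights a = sin((1−f)δ)/sin δ ≈ 0.716, b = sin(fδ)/sin δ ≈ 0.596.
p = a·p₁ + b·p₂ ≈ (-0.257, -0.412, 0.874); φ = arcsin(p_z) ≈ 60.93°, λ = atan2(p_y, p_x) ≈ -122.00°.

≈ 61°N, 122°W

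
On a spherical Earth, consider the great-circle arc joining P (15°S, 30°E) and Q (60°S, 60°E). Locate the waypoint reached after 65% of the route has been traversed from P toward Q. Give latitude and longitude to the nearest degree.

≈ (45°S, 44°E)

Write both endpoints as unit vectors p₁, p₂ with components (cos φ cos λ, cos φ sin λ, sin φ).
The central angle between the endpoints is δ = arccos(p₁·p₂) ≈ 0.873 rad (50.0°).
Interpolate at f = 0.65 with slerp weights a = sin((1−f)δ)/sin δ ≈ 0.393, b = sin(fδ)/sin δ ≈ 0.701.
p = a·p₁ + b·p₂ ≈ (0.504, 0.493, -0.709); φ = arcsin(p_z) ≈ -45.16°, λ = atan2(p_y, p_x) ≈ 44.40°.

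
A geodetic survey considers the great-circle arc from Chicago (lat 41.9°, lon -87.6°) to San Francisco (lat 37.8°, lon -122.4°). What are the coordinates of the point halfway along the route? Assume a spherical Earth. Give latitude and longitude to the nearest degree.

From cos δ = sin φ₁ sin φ₂ + cos φ₁ cos φ₂ cos Δλ, the central angle is δ ≈ 0.468 rad (26.8°).
Interpolate at f = 1/2 with slerp weights a = sin((1−f)δ)/sin δ ≈ 0.514, b = sin(fδ)/sin δ ≈ 0.514.
p = a·p₁ + b·p₂ ≈ (-0.202, -0.725, 0.658); φ = arcsin(p_z) ≈ 41.17°, λ = atan2(p_y, p_x) ≈ -105.54°.

≈ lat 41°, lon -106°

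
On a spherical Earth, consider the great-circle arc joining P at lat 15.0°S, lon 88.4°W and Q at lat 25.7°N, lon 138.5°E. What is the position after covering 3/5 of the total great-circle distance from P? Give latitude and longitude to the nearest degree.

The haversine formula gives a central angle δ ≈ 2.356 rad (135.0°) between the endpoints.
Interpolate at f = 3/5 with slerp weights a = sin((1−f)δ)/sin δ ≈ 1.144, b = sin(fδ)/sin δ ≈ 1.396.
p = a·p₁ + b·p₂ ≈ (-0.912, -0.271, 0.310); φ = arcsin(p_z) ≈ 18.03°, λ = atan2(p_y, p_x) ≈ -163.47°.

≈ lat 18°N, lon 163°W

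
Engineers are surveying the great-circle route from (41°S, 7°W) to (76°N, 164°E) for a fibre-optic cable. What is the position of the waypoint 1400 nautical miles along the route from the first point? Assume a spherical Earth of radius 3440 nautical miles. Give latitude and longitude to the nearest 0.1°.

Convert each endpoint to a unit vector on the sphere (x = cos φ cos λ, y = cos φ sin λ, z = sin φ).
The central angle between the endpoints is δ = arccos(p₁·p₂) ≈ 2.527 rad (144.8°). The total great-circle distance is δ·R ≈ 2.527 × 3440 ≈ 8692 nmi, so the target fraction is f = 1400/8692 ≈ 0.161.
Interpolate at f ≈ 0.161 with slerp weights a = sin((1−f)δ)/sin δ ≈ 1.479, b = sin(fδ)/sin δ ≈ 0.686.
p = a·p₁ + b·p₂ ≈ (0.948, -0.090, -0.304); φ = arcsin(p_z) ≈ -17.72°, λ = atan2(p_y, p_x) ≈ -5.44°.

≈ (17.7°S, 5.4°W)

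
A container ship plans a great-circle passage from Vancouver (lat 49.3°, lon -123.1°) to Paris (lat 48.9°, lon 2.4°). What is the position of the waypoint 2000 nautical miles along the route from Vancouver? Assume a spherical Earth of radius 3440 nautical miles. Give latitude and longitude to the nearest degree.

≈ lat 68°, lon -66°

Convert each endpoint to a unit vector on the sphere (x = cos φ cos λ, y = cos φ sin λ, z = sin φ).
The central angle between the endpoints is δ = arccos(p₁·p₂) ≈ 1.243 rad (71.2°). The total great-circle distance is δ·R ≈ 1.243 × 3440 ≈ 4274 nmi, so the target fraction is f = 2000/4274 ≈ 0.468.
Interpolate at f ≈ 0.468 with slerp weights a = sin((1−f)δ)/sin δ ≈ 0.649, b = sin(fδ)/sin δ ≈ 0.580.
p = a·p₁ + b·p₂ ≈ (0.150, -0.338, 0.929); φ = arcsin(p_z) ≈ 68.27°, λ = atan2(p_y, p_x) ≈ -66.09°.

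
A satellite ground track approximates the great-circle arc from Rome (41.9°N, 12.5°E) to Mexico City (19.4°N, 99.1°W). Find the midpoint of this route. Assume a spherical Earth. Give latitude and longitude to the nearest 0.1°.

≈ 46.1°N, 53.1°W

Write both endpoints as unit vectors p₁, p₂ with components (cos φ cos λ, cos φ sin λ, sin φ).
The central angle between the endpoints is δ = arccos(p₁·p₂) ≈ 1.607 rad (92.1°).
Interpolate at f = 1/2 with slerp weights a = sin((1−f)δ)/sin δ ≈ 0.720, b = sin(fδ)/sin δ ≈ 0.720.
p = a·p₁ + b·p₂ ≈ (0.416, -0.555, 0.720); φ = arcsin(p_z) ≈ 46.09°, λ = atan2(p_y, p_x) ≈ -53.14°.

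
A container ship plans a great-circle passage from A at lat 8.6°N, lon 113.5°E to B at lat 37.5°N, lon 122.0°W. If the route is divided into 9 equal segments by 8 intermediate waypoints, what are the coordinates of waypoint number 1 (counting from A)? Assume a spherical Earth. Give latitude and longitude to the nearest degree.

≈ lat 17°N, lon 122°E

From cos δ = sin φ₁ sin φ₂ + cos φ₁ cos φ₂ cos Δλ, the central angle is δ ≈ 1.932 rad (110.7°).
Interpolate at f = 1/9 with slerp weights a = sin((1−f)δ)/sin δ ≈ 1.057, b = sin(fδ)/sin δ ≈ 0.228.
p = a·p₁ + b·p₂ ≈ (-0.513, 0.806, 0.297); φ = arcsin(p_z) ≈ 17.26°, λ = atan2(p_y, p_x) ≈ 122.47°.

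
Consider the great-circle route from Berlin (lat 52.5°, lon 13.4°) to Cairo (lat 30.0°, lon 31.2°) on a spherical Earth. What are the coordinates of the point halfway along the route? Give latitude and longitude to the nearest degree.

Write both endpoints as unit vectors p₁, p₂ with components (cos φ cos λ, cos φ sin λ, sin φ).
The central angle between the endpoints is δ = arccos(p₁·p₂) ≈ 0.454 rad (26.0°).
Interpolate at f = 1/2 with slerp weights a = sin((1−f)δ)/sin δ ≈ 0.513, b = sin(fδ)/sin δ ≈ 0.513.
p = a·p₁ + b·p₂ ≈ (0.684, 0.303, 0.664); φ = arcsin(p_z) ≈ 41.58°, λ = atan2(p_y, p_x) ≈ 23.86°.

≈ lat 42°, lon 24°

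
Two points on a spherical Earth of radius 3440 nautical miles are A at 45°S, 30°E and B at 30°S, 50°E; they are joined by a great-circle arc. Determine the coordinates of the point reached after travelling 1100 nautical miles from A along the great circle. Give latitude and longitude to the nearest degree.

≈ 33°S, 47°E

Write both endpoints as unit vectors p₁, p₂ with components (cos φ cos λ, cos φ sin λ, sin φ).
The central angle between the endpoints is δ = arccos(p₁·p₂) ≈ 0.379 rad (21.7°). The total great-circle distance is δ·R ≈ 0.379 × 3440 ≈ 1304 nmi, so the target fraction is f = 1100/1304 ≈ 0.843.
Interpolate at f ≈ 0.843 with slerp weights a = sin((1−f)δ)/sin δ ≈ 0.160, b = sin(fδ)/sin δ ≈ 0.849.
p = a·p₁ + b·p₂ ≈ (0.571, 0.620, -0.538); φ = arcsin(p_z) ≈ -32.55°, λ = atan2(p_y, p_x) ≈ 47.36°.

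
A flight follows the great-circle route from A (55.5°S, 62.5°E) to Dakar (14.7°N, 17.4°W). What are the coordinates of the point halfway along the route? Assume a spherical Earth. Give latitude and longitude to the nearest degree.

≈ (25°S, 10°E)

The haversine formula gives a central angle δ ≈ 1.684 rad (96.5°) between the endpoints.
Interpolate at f = 1/2 with slerp weights a = sin((1−f)δ)/sin δ ≈ 0.751, b = sin(fδ)/sin δ ≈ 0.751.
p = a·p₁ + b·p₂ ≈ (0.889, 0.160, -0.428); φ = arcsin(p_z) ≈ -25.36°, λ = atan2(p_y, p_x) ≈ 10.20°.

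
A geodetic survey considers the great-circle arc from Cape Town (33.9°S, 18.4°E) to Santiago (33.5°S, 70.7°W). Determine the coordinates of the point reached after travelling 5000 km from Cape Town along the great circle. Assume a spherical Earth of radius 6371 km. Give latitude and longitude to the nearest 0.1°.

≈ (42.3°S, 38.9°W)

The haversine formula gives a central angle δ ≈ 1.246 rad (71.4°) between the endpoints. The total great-circle distance is δ·R ≈ 1.246 × 6371 ≈ 7941 km, so the target fraction is f = 5000/7941 ≈ 0.630.
Interpolate at f ≈ 0.630 with slerp weights a = sin((1−f)δ)/sin δ ≈ 0.470, b = sin(fδ)/sin δ ≈ 0.746.
p = a·p₁ + b·p₂ ≈ (0.576, -0.464, -0.674); φ = arcsin(p_z) ≈ -42.35°, λ = atan2(p_y, p_x) ≈ -38.85°.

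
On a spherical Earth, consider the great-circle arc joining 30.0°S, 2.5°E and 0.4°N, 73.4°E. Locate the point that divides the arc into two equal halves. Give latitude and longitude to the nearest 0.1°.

≈ 17.9°S, 40.9°E

The haversine formula gives a central angle δ ≈ 1.287 rad (73.7°) between the endpoints.
Interpolate at f = 1/2 with slerp weights a = sin((1−f)δ)/sin δ ≈ 0.625, b = sin(fδ)/sin δ ≈ 0.625.
p = a·p₁ + b·p₂ ≈ (0.719, 0.623, -0.308); φ = arcsin(p_z) ≈ -17.95°, λ = atan2(p_y, p_x) ≈ 40.88°.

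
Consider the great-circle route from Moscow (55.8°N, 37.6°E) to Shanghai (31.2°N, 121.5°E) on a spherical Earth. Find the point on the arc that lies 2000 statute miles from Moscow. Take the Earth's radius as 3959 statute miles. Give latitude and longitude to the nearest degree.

Write both endpoints as unit vectors p₁, p₂ with components (cos φ cos λ, cos φ sin λ, sin φ).
The central angle between the endpoints is δ = arccos(p₁·p₂) ≈ 1.071 rad (61.3°). The total great-circle distance is δ·R ≈ 1.071 × 3959 ≈ 4239 mi, so the target fraction is f = 2000/4239 ≈ 0.472.
Interpolate at f ≈ 0.472 with slerp weights a = sin((1−f)δ)/sin δ ≈ 0.611, b = sin(fδ)/sin δ ≈ 0.552.
p = a·p₁ + b·p₂ ≈ (0.025, 0.612, 0.791); φ = arcsin(p_z) ≈ 52.25°, λ = atan2(p_y, p_x) ≈ 87.62°.

≈ 52°N, 88°E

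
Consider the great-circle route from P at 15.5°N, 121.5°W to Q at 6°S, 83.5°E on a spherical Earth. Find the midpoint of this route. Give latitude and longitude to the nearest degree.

From cos δ = sin φ₁ sin φ₂ + cos φ₁ cos φ₂ cos Δλ, the central angle is δ ≈ 2.683 rad (153.7°).
Interpolate at f = 1/2 with slerp weights a = sin((1−f)δ)/sin δ ≈ 2.198, b = sin(fδ)/sin δ ≈ 2.198.
p = a·p₁ + b·p₂ ≈ (-0.859, 0.366, 0.358); φ = arcsin(p_z) ≈ 20.95°, λ = atan2(p_y, p_x) ≈ 156.93°.

≈ 21°N, 157°E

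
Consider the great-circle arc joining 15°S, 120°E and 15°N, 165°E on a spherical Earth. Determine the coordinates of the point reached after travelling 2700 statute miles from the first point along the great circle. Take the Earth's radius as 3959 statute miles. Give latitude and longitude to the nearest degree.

Convert each endpoint to a unit vector on the sphere (x = cos φ cos λ, y = cos φ sin λ, z = sin φ).
The central angle between the endpoints is δ = arccos(p₁·p₂) ≈ 0.936 rad (53.6°). The total great-circle distance is δ·R ≈ 0.936 × 3959 ≈ 3707 mi, so the target fraction is f = 2700/3707 ≈ 0.728.
Interpolate at f ≈ 0.728 with slerp weights a = sin((1−f)δ)/sin δ ≈ 0.312, b = sin(fδ)/sin δ ≈ 0.783.
p = a·p₁ + b·p₂ ≈ (-0.881, 0.457, 0.122); φ = arcsin(p_z) ≈ 6.99°, λ = atan2(p_y, p_x) ≈ 152.59°.

≈ 7°N, 153°E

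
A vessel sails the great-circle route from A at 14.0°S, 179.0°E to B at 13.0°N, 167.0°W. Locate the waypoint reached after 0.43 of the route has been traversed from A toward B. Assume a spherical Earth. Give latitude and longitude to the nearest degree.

Write both endpoints as unit vectors p₁, p₂ with components (cos φ cos λ, cos φ sin λ, sin φ).
The central angle between the endpoints is δ = arccos(p₁·p₂) ≈ 0.530 rad (30.4°).
Interpolate at f = 0.43 with slerp weights a = sin((1−f)δ)/sin δ ≈ 0.589, b = sin(fδ)/sin δ ≈ 0.447.
p = a·p₁ + b·p₂ ≈ (-0.995, -0.088, -0.042); φ = arcsin(p_z) ≈ -2.40°, λ = atan2(p_y, p_x) ≈ -174.95°.

≈ 2°S, 175°W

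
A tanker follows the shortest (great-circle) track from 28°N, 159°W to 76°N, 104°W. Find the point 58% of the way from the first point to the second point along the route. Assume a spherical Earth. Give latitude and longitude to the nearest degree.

≈ 58°N, 145°W

From cos δ = sin φ₁ sin φ₂ + cos φ₁ cos φ₂ cos Δλ, the central angle is δ ≈ 0.954 rad (54.7°).
Interpolate at f = 0.58 with slerp weights a = sin((1−f)δ)/sin δ ≈ 0.478, b = sin(fδ)/sin δ ≈ 0.644.
p = a·p₁ + b·p₂ ≈ (-0.432, -0.303, 0.850); φ = arcsin(p_z) ≈ 58.17°, λ = atan2(p_y, p_x) ≈ -144.99°.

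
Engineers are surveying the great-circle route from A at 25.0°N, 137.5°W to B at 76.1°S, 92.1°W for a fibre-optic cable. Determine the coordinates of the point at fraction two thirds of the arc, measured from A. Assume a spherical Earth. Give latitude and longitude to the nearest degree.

From cos δ = sin φ₁ sin φ₂ + cos φ₁ cos φ₂ cos Δλ, the central angle is δ ≈ 1.831 rad (104.9°).
Interpolate at f = 2/3 with slerp weights a = sin((1−f)δ)/sin δ ≈ 0.593, b = sin(fδ)/sin δ ≈ 0.972.
p = a·p₁ + b·p₂ ≈ (-0.405, -0.597, -0.693); φ = arcsin(p_z) ≈ -43.86°, λ = atan2(p_y, p_x) ≈ -124.17°.

≈ 44°S, 124°W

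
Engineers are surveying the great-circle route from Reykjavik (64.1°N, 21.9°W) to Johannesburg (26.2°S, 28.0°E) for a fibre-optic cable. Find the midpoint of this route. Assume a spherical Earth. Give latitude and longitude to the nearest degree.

Write both endpoints as unit vectors p₁, p₂ with components (cos φ cos λ, cos φ sin λ, sin φ).
The central angle between the endpoints is δ = arccos(p₁·p₂) ≈ 1.716 rad (98.3°).
Interpolate at f = 1/2 with slerp weights a = sin((1−f)δ)/sin δ ≈ 0.765, b = sin(fδ)/sin δ ≈ 0.765.
p = a·p₁ + b·p₂ ≈ (0.916, 0.198, 0.350); φ = arcsin(p_z) ≈ 20.50°, λ = atan2(p_y, p_x) ≈ 12.17°.

≈ 21°N, 12°E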